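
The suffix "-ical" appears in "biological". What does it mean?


Suffix: -ical
Example: biological (biology + -ical, with a spelling change)
Meaning = relating to


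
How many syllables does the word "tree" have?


Word: "tree"
Syllable breakdown: tree
Counting: 1 part
= 1 syllable


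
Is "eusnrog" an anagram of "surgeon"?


Word 1: "surgeon" → sorted: egnorsu
Word 2: "eusnrog" → sorted: egnorsu
Same letters? egnorsu == egnorsu
Anagram = Yes


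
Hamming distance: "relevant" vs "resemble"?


Comparing character by character (same length = 8):
  Pos 0: 'r' vs 'r' =
  Pos 1: 'e' vs 'e' =
  Pos 2: 'l' vs 's' !=
  Pos 3: 'e' vs 'e' =
  Pos 4: 'v' vs 'm' !=
  Pos 5: 'a' vs 'b' !=
  Pos 6: 'n' vs 'l' !=
  Pos 7: 't' vs 'e' !=
Hamming distance = 5


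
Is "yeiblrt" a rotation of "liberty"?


Word: "liberty", Candidate: "yeiblrt"
Method: check if candidate is substring of word+word
"libertyliberty" contains "yeiblrt"? No
Is rotation = No


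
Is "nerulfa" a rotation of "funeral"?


Word: "funeral", Candidate: "nerulfa"
Method: check if candidate is substring of word+word
"funeralfuneral" contains "nerulfa"? No
Is rotation = No


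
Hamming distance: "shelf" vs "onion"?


Comparing character by character (same length = 5):
  Pos 0: 's' vs 'o' !=
  Pos 1: 'h' vs 'n' !=
  Pos 2: 'e' vs 'i' !=
  Pos 3: 'l' vs 'o' !=
  Pos 4: 'f' vs 'n' !=
Hamming distance = 5


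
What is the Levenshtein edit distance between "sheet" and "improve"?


Word 1: "sheet" (length 5)
Word 2: "improve" (length 7)
One optimal edit sequence (insert/delete/substitute each cost 1):
  1. insert 'i'  (+1)
  2. insert 'm'  (+1)
  3. substitute 's' -> 'p'  (+1)
  4. substitute 'h' -> 'r'  (+1)
  5. substitute 'e' -> 'o'  (+1)
  6. substitute 'e' -> 'v'  (+1)
  7. substitute 't' -> 'e'  (+1)
Total edit operations: 7
Edit distance = 7


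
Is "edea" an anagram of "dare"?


Word 1: "dare" → sorted: ader
Word 2: "edea" → sorted: adee
Same letters? ader != adee
Anagram = No


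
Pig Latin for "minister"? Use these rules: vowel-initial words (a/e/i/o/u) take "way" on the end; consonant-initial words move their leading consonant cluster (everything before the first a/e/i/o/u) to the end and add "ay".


Word: "minister"
Starts with consonant(s) → move to end, add 'ay'
Consonant cluster: "m"
Pig Latin = "inistermay"


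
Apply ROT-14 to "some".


Word: "some"
Shift: 14
Each letter → (letter + shift) mod 26:
  's' (18) + 14 = 6 → 'g'
  'o' (14) + 14 = 2 → 'c'
  'm' (12) + 14 = 0 → 'a'
  'e' (4) + 14 = 18 → 's'
Result = "gcas"


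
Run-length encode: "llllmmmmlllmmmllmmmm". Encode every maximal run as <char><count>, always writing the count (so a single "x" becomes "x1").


String: "llllmmmmlllmmmllmmmm"
Scanning for consecutive runs:
  'l' x 4
  'm' x 4
  'l' x 3
  'm' x 3
  'l' x 2
  'm' x 4
RLE = "l4m4l3m3l2m4"


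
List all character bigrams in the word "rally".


Word: "rally" (length 5)
Number of bigrams = 5 - 2 + 1 = 4
  Position 0: "ra"
  Position 1: "al"
  Position 2: "ll"
  Position 3: "ly"
Bigrams = "ra", "al", "ll", "ly"


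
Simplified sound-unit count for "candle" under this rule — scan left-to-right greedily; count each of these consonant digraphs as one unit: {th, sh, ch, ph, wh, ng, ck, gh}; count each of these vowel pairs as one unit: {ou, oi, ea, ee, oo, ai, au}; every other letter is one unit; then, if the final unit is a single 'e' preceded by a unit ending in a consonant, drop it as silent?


Word: "candle" (6 letters)
Left-to-right scan:
  (1) 'c' (letter)
  (2) 'a' (letter)
  (3) 'n' (letter)
  (4) 'd' (letter)
  (5) 'l' (letter)
  (6) 'e' (letter)
Units from scan: 6
Final unit is 'e' after a consonant -> drop as silent (-1)
Sound units = 5 units


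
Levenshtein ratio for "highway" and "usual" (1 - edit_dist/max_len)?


Word 1: "highway" (length 7)
Word 2: "usual" (length 5)
One optimal edit sequence:
  1. delete 'h'  (+1)
  2. delete 'i'  (+1)
  3. substitute 'g' -> 'u'  (+1)
  4. substitute 'h' -> 's'  (+1)
  5. substitute 'w' -> 'u'  (+1)
  6. keep 'a'
  7. substitute 'y' -> 'l'  (+1)
Edit distance = 6
Max length = max(7, 5) = 7
Similarity = 1 - 6/7
= 0.1429


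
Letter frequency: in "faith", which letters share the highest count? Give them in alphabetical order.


Word: "faith"
Letter counts:
  'a': 1
  'f': 1
  'h': 1
  'i': 1
  't': 1
Maximum count = 1
Most frequent = 'a', 'f', 'h', 'i', 't' (1 time each)


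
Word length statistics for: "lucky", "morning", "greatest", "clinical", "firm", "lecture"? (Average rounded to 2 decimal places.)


Lengths: "lucky"=5, "morning"=7, "greatest"=8, "clinical"=8, "firm"=4, "lecture"=7
Sum = 39, Count = 6
Average = 39/6 = 6.50
= avg=6.50, min=4, max=8


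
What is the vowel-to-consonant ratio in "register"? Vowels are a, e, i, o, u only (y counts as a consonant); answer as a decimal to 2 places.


Word: "register"
Vowels (a,e,i,o,u): 3
Consonants: 5
Ratio = 3/5
= 0.60


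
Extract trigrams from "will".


Word: "will" (length 4)
Number of trigrams = 4 - 3 + 1 = 2
  Position 0: "wil"
  Position 1: "ill"
Trigrams = "wil", "ill"


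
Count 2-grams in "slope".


Word: "slope" (length 5)
Number of 2-grams = length - 2 + 1 = 5 - 2 + 1
= 4


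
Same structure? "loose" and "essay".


Pattern of "loose": [0, 1, 1, 2, 3]
Pattern of "essay": [0, 1, 1, 2, 3]
Patterns match
Same pattern = Yes


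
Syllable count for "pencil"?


Word: "pencil"
Syllable breakdown: pen-cil
Counting: 2 parts
= 2 syllables


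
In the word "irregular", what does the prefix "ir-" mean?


Prefix: ir-
Example: irregular (ir- + regular)
Meaning = not


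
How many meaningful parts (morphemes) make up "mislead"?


Word: "mislead"
Morphemes: mis- / lead
Each morpheme carries meaning
= 2 morphemes


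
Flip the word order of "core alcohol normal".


Original: "core alcohol normal"
Words (1..n): core | alcohol | normal
Reversed (n..1): normal | alcohol | core
Result = "normal alcohol core"


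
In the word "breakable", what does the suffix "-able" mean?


Suffix: -able
Example: breakable = break + -able
Meaning = capable of


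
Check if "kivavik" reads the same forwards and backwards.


Word: "kivavik"
Reversed: "kivavik"
Forward == Backward? kivavik == kivavik
Palindrome = Yes


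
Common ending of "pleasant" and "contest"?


Word 1: "pleasant"
Word 2: "contest"
Comparing from end:
  Pos -1: 't' == 't'
  Pos -2: 'n' != 's' (stop)
LCS = "t" (length 1)


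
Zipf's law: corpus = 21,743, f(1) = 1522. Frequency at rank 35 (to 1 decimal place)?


Zipf's law: f(r) = f(1) / r
f(1) = 1522
f(35) = 1522 / 35
= 43.5 occurrences


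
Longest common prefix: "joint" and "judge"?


Word 1: "joint"
Word 2: "judge"
Comparing from start:
  Pos 0: 'j' == 'j'
  Pos 1: 'o' != 'u' (stop)
LCP = "j" (length 1)


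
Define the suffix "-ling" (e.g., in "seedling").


Suffix: -ling
Example: seedling = seed + -ling
Meaning = small / young


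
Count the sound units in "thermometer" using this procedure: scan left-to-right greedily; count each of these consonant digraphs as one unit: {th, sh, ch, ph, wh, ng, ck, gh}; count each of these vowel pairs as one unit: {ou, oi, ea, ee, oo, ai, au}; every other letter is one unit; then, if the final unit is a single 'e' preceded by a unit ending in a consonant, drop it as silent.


Word: "thermometer" (11 letters)
Left-to-right scan:
  1. 'th' (digraph)
  2. 'e' (letter)
  3. 'r' (letter)
  4. 'm' (letter)
  5. 'o' (letter)
  6. 'm' (letter)
  7. 'e' (letter)
  8. 't' (letter)
  9. 'e' (letter)
  10. 'r' (letter)
Units from scan: 10
Sound units = 10 units


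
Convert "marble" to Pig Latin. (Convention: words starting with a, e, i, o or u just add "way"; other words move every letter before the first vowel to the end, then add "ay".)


Word: "marble"
Starts with consonant(s) → move to end, add 'ay'
Consonant cluster: "m"
Pig Latin = "arblemay"


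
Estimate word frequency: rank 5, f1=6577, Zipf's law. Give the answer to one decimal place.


Zipf's law: f(r) = f(1) / r
f(1) = 6577
f(5) = 6577 / 5
= 1315.4 occurrences


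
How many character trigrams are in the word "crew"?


Word: "crew" (length 4)
Number of 3-grams = length - 3 + 1 = 4 - 3 + 1
= 2


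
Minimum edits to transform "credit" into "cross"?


Word 1: "credit" (length 6)
Word 2: "cross" (length 5)
One optimal edit sequence (insert/delete/substitute each cost 1):
  1. keep 'c'
  2. keep 'r'
  3. delete 'e'  (+1)
  4. substitute 'd' -> 'o'  (+1)
  5. substitute 'i' -> 's'  (+1)
  6. substitute 't' -> 's'  (+1)
Total edit operations: 4
Edit distance = 4


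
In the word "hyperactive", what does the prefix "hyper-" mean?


Prefix: hyper-
Example: hyperactive (hyper- + active)
Meaning = over / excessive


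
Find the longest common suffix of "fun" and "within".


Word 1: "fun"
Word 2: "within"
Comparing from end:
  Pos -1: 'n' == 'n'
  Pos -2: 'u' != 'i' (stop)
LCS = "n" (length 1)


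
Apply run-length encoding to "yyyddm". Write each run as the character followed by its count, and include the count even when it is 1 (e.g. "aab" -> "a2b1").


String: "yyyddm"
Scanning for consecutive runs:
  'y' x 3
  'd' x 2
  'm' x 1
RLE = "y3d2m1"


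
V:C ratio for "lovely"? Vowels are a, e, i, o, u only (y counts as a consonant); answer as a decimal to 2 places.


Word: "lovely"
Vowels (a,e,i,o,u): 2
Consonants: 4
Ratio = 2/4
= 0.50


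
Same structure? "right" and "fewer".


Pattern of "right": [0, 1, 2, 3, 4]
Pattern of "fewer": [0, 1, 2, 1, 3]
Patterns do not match
Same pattern = No


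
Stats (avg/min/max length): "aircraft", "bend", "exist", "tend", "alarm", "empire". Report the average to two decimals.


Lengths: "aircraft"=8, "bend"=4, "exist"=5, "tend"=4, "alarm"=5, "empire"=6
Sum = 32, Count = 6
Average = 32/6 = 5.33
= avg=5.33, min=4, max=8


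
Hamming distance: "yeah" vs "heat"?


Comparing character by character (same length = 4):
  Pos 0: 'y' vs 'h' !=
  Pos 1: 'e' vs 'e' =
  Pos 2: 'a' vs 'a' =
  Pos 3: 'h' vs 't' !=
Hamming distance = 2


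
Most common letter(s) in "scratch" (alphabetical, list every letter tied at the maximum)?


Word: "scratch"
Letter counts:
  'a': 1
  'c': 2
  'h': 1
  'r': 1
  's': 1
  't': 1
Maximum count = 2
Most frequent = 'c' (2 times each)


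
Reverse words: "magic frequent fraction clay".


Original: "magic frequent fraction clay"
Words (1..n): magic | frequent | fraction | clay
Reversed (n..1): clay | fraction | frequent | magic
Result = "clay fraction frequent magic"


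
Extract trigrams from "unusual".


Word: "unusual" (length 7)
Number of trigrams = 7 - 3 + 1 = 5
  Position 0: "unu"
  Position 1: "nus"
  Position 2: "usu"
  Position 3: "sua"
  Position 4: "ual"
Trigrams = "unu", "nus", "usu", "sua", "ual"


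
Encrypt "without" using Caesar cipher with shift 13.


Word: "without"
Shift: 13
Each letter → (letter + shift) mod 26:
  'w' (22) + 13 = 9 → 'j'
  'i' (8) + 13 = 21 → 'v'
  't' (19) + 13 = 6 → 'g'
  'h' (7) + 13 = 20 → 'u'
  'o' (14) + 13 = 1 → 'b'
  'u' (20) + 13 = 7 → 'h'
  't' (19) + 13 = 6 → 'g'
Result = "jvgubhg"


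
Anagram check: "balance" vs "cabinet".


Word 1: "balance" → sorted: aabceln
Word 2: "cabinet" → sorted: abceint
Same letters? aabceln != abceint
Anagram = No


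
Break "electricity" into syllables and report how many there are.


Word: "electricity"
Syllable breakdown: e-lec-tric-i-ty
Counting: 5 parts
= 5 syllables


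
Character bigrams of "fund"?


Word: "fund" (length 4)
Number of bigrams = 4 - 2 + 1 = 3
  Position 0: "fu"
  Position 1: "un"
  Position 2: "nd"
Bigrams = "fu", "un", "nd"


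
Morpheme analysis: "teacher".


Word: "teacher"
Morphemes: teach + -er
Each morpheme carries meaning
= 2 morphemes


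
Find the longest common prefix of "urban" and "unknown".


Word 1: "urban"
Word 2: "unknown"
Comparing from start:
  Pos 0: 'u' == 'u'
  Pos 1: 'r' != 'n' (stop)
LCP = "u" (length 1)


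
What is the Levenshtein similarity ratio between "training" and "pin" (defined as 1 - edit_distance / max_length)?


Word 1: "training" (length 8)
Word 2: "pin" (length 3)
One optimal edit sequence:
  1. delete 't'  (+1)
  2. delete 'r'  (+1)
  3. delete 'a'  (+1)
  4. delete 'i'  (+1)
  5. substitute 'n' -> 'p'  (+1)
  6. keep 'i'
  7. keep 'n'
  8. delete 'g'  (+1)
Edit distance = 6
Max length = max(8, 3) = 8
Similarity = 1 - 6/8
= 0.2500


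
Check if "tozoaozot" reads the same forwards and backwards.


Word: "tozoaozot"
Reversed: "tozoaozot"
Forward == Backward? tozoaozot == tozoaozot
Palindrome = Yes


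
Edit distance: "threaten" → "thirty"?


Word 1: "threaten" (length 8)
Word 2: "thirty" (length 6)
One optimal edit sequence (insert/delete/substitute each cost 1):
  1. keep 't'
  2. keep 'h'
  3. delete 'r'  (+1)
  4. substitute 'e' -> 'i'  (+1)
  5. substitute 'a' -> 'r'  (+1)
  6. keep 't'
  7. delete 'e'  (+1)
  8. substitute 'n' -> 'y'  (+1)
Total edit operations: 5
Edit distance = 5


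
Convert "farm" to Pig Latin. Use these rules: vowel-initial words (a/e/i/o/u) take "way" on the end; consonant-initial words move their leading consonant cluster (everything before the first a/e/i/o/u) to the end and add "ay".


Word: "farm"
Starts with consonant(s) → move to end, add 'ay'
Consonant cluster: "f"
Pig Latin = "armfay"


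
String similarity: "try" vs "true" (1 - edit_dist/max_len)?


Word 1: "try" (length 3)
Word 2: "true" (length 4)
One optimal edit sequence:
  1. keep 't'
  2. keep 'r'
  3. insert 'u'  (+1)
  4. substitute 'y' -> 'e'  (+1)
Edit distance = 2
Max length = max(3, 4) = 4
Similarity = 1 - 2/4
= 0.5000


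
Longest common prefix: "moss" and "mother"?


Word 1: "moss"
Word 2: "mother"
Comparing from start:
  Pos 0: 'm' == 'm'
  Pos 1: 'o' == 'o'
  Pos 2: 's' != 't' (stop)
LCP = "mo" (length 2)


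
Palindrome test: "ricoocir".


Word: "ricoocir"
Reversed: "ricoocir"
Forward == Backward? ricoocir == ricoocir
Palindrome = Yes


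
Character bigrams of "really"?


Word: "really" (length 6)
Number of bigrams = 6 - 2 + 1 = 5
  Position 0: "re"
  Position 1: "ea"
  Position 2: "al"
  Position 3: "ll"
  Position 4: "ly"
Bigrams = "re", "ea", "al", "ll", "ly"


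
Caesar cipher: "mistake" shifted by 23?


Word: "mistake"
Shift: 23
Each letter → (letter + shift) mod 26:
  'm' (12) + 23 = 9 → 'j'
  'i' (8) + 23 = 5 → 'f'
  's' (18) + 23 = 15 → 'p'
  't' (19) + 23 = 16 → 'q'
  'a' (0) + 23 = 23 → 'x'
  'k' (10) + 23 = 7 → 'h'
  'e' (4) + 23 = 1 → 'b'
Result = "jfpqxhb"


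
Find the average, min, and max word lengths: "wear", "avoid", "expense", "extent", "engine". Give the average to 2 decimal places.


Lengths: "wear"=4, "avoid"=5, "expense"=7, "extent"=6, "engine"=6
Sum = 28, Count = 5
Average = 28/5 = 5.60
= avg=5.60, min=4, max=7


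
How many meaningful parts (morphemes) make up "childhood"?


Word: "childhood"
Morphemes: child | -hood
Each morpheme carries meaning
= 2 morphemes


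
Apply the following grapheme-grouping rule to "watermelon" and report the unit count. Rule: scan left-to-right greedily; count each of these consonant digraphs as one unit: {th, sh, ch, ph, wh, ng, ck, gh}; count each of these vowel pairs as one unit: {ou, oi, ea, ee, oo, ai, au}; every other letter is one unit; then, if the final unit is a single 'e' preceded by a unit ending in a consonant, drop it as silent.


Word: "watermelon" (10 letters)
Left-to-right scan:
  (1) 'w' (letter)
  (2) 'a' (letter)
  (3) 't' (letter)
  (4) 'e' (letter)
  (5) 'r' (letter)
  (6) 'm' (letter)
  (7) 'e' (letter)
  (8) 'l' (letter)
  (9) 'o' (letter)
  (10) 'n' (letter)
Units from scan: 10
Sound units = 10 units


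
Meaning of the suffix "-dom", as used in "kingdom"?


Suffix: -dom
Example: kingdom = king + -dom
Meaning = state / realm


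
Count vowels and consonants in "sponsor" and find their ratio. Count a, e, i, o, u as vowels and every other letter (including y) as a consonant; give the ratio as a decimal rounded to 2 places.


Word: "sponsor"
Vowels (a,e,i,o,u): 2
Consonants: 5
Ratio = 2/5
= 0.40


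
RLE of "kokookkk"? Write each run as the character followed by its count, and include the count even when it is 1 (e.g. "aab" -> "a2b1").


String: "kokookkk"
Scanning for consecutive runs:
  'k' x 1
  'o' x 1
  'k' x 1
  'o' x 2
  'k' x 3
RLE = "k1o1k1o2k3"


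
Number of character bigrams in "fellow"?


Word: "fellow" (length 6)
Number of 2-grams = length - 2 + 1 = 6 - 2 + 1
= 5


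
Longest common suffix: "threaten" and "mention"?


Word 1: "threaten"
Word 2: "mention"
Comparing from end:
  Pos -1: 'n' == 'n'
  Pos -2: 'e' != 'o' (stop)
LCS = "n" (length 1)


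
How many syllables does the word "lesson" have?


Word: "lesson"
Syllable breakdown: les-son
Counting: 2 parts
= 2 syllables


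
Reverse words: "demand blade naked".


Original: "demand blade naked"
Words (1..n): demand | blade | naked
Reversed (n..1): naked | blade | demand
Result = "naked blade demand"


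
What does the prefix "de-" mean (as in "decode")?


Prefix: de-
Example: decode (de- + code)
Meaning = remove / reverse


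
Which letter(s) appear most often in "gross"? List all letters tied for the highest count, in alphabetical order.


Word: "gross"
Letter counts:
  'g': 1
  'o': 1
  'r': 1
  's': 2
Maximum count = 2
Most frequent = 's' (2 times each)


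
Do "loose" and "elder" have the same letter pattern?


Pattern of "loose": [0, 1, 1, 2, 3]
Pattern of "elder": [0, 1, 2, 0, 3]
Patterns do not match
Same pattern = No


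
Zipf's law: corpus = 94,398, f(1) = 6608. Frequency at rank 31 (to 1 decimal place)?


Zipf's law: f(r) = f(1) / r
f(1) = 6608
f(31) = 6608 / 31
= 213.2 occurrences


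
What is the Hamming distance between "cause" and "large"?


Comparing character by character (same length = 5):
  Pos 0: 'c' vs 'l' !=
  Pos 1: 'a' vs 'a' =
  Pos 2: 'u' vs 'r' !=
  Pos 3: 's' vs 'g' !=
  Pos 4: 'e' vs 'e' =
Hamming distance = 3


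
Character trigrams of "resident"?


Word: "resident" (length 8)
Number of trigrams = 8 - 3 + 1 = 6
  Position 0: "res"
  Position 1: "esi"
  Position 2: "sid"
  Position 3: "ide"
  Position 4: "den"
  Position 5: "ent"
Trigrams = "res", "esi", "sid", "ide", "den", "ent"


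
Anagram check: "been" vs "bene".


Word 1: "been" → sorted: been
Word 2: "bene" → sorted: been
Same letters? been == been
Anagram = Yes


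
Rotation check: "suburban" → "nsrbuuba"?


Word: "suburban", Candidate: "nsrbuuba"
Method: check if candidate is substring of word+word
"suburbansuburban" contains "nsrbuuba"? No
Is rotation = No


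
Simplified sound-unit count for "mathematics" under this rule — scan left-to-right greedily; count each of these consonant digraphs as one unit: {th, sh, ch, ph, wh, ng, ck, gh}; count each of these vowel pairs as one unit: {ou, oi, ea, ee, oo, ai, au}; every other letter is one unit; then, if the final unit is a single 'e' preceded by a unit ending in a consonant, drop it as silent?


Word: "mathematics" (11 letters)
Left-to-right scan:
  [1] 'm' (letter)
  [2] 'a' (letter)
  [3] 'th' (digraph)
  [4] 'e' (letter)
  [5] 'm' (letter)
  [6] 'a' (letter)
  [7] 't' (letter)
  [8] 'i' (letter)
  [9] 'c' (letter)
  [10] 's' (letter)
Units from scan: 10
Sound units = 10 units


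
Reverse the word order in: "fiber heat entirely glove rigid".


Original: "fiber heat entirely glove rigid"
Words (1..n): fiber | heat | entirely | glove | rigid
Reversed (n..1): rigid | glove | entirely | heat | fiber
Result = "rigid glove entirely heat fiber"


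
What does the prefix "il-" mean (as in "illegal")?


Prefix: il-
As in: illegal -> il- + legal
Meaning = not


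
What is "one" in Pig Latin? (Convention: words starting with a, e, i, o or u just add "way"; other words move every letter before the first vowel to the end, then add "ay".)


Word: "one"
Starts with vowel → add 'way'
Pig Latin = "oneway"


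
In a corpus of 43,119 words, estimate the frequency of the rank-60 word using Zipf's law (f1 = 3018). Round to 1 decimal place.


Zipf's law: f(r) = f(1) / r
f(1) = 3018
f(60) = 3018 / 60
= 50.3 occurrences


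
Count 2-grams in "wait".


Word: "wait" (length 4)
Number of 2-grams = length - 2 + 1 = 4 - 2 + 1
= 3


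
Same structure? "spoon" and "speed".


Pattern of "spoon": [0, 1, 2, 2, 3]
Pattern of "speed": [0, 1, 2, 2, 3]
Patterns match
Same pattern = Yes


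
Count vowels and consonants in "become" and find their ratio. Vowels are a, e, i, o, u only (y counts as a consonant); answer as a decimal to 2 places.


Word: "become"
Vowels (a,e,i,o,u): 3
Consonants: 3
Ratio = 3/3
= 1.00


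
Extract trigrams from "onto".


Word: "onto" (length 4)
Number of trigrams = 4 - 3 + 1 = 2
  Position 0: "ont"
  Position 1: "nto"
Trigrams = "ont", "nto"


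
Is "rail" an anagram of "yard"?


Word 1: "yard" → sorted: adry
Word 2: "rail" → sorted: ailr
Same letters? adry != ailr
Anagram = No


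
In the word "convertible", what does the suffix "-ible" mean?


Suffix: -ible
Example: convertible (convert + -ible)
Meaning = capable of


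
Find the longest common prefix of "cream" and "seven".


Word 1: "cream"
Word 2: "seven"
Comparing from start:
  Pos 0: 'c' != 's' (stop)
LCP = "" (length 0)


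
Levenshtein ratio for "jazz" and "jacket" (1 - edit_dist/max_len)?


Word 1: "jazz" (length 4)
Word 2: "jacket" (length 6)
One optimal edit sequence:
  1. keep 'j'
  2. keep 'a'
  3. insert 'c'  (+1)
  4. insert 'k'  (+1)
  5. substitute 'z' -> 'e'  (+1)
  6. substitute 'z' -> 't'  (+1)
Edit distance = 4
Max length = max(4, 6) = 6
Similarity = 1 - 4/6
= 0.3333


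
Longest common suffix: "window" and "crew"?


Word 1: "window"
Word 2: "crew"
Comparing from end:
  Pos -1: 'w' == 'w'
  Pos -2: 'o' != 'e' (stop)
LCS = "w" (length 1)


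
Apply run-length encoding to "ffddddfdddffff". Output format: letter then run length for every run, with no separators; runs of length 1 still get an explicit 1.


String: "ffddddfdddffff"
Scanning for consecutive runs:
  'f' x 2
  'd' x 4
  'f' x 1
  'd' x 3
  'f' x 4
RLE = "f2d4f1d3f4"


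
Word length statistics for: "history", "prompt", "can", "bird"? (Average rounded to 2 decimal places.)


Lengths: "history"=7, "prompt"=6, "can"=3, "bird"=4
Sum = 20, Count = 4
Average = 20/4 = 5.00
= avg=5.00, min=3, max=7


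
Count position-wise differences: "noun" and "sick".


Comparing character by character (same length = 4):
  Pos 0: 'n' vs 's' !=
  Pos 1: 'o' vs 'i' !=
  Pos 2: 'u' vs 'c' !=
  Pos 3: 'n' vs 'k' !=
Hamming distance = 4


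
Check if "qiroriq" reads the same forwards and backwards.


Word: "qiroriq"
Reversed: "qiroriq"
Forward == Backward? qiroriq == qiroriq
Palindrome = Yes


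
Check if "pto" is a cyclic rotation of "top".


Word: "top", Candidate: "pto"
Method: check if candidate is substring of word+word
"toptop" contains "pto"? Yes
Is rotation = Yes


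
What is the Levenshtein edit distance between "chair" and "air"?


Word 1: "chair" (length 5)
Word 2: "air" (length 3)
One optimal edit sequence (insert/delete/substitute each cost 1):
  1. delete 'c'  (+1)
  2. delete 'h'  (+1)
  3. keep 'a'
  4. keep 'i'
  5. keep 'r'
Total edit operations: 2
Edit distance = 2


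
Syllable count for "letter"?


Word: "letter"
Syllable breakdown: let / ter
Counting: 2 parts
= 2 syllables


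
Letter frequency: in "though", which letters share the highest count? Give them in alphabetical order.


Word: "though"
Letter counts:
  'g': 1
  'h': 2
  'o': 1
  't': 1
  'u': 1
Maximum count = 2
Most frequent = 'h' (2 times each)


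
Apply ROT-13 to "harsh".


Word: "harsh"
Shift: 13
Each letter → (letter + shift) mod 26:
  'h' (7) + 13 = 20 → 'u'
  'a' (0) + 13 = 13 → 'n'
  'r' (17) + 13 = 4 → 'e'
  's' (18) + 13 = 5 → 'f'
  'h' (7) + 13 = 20 → 'u'
Result = "unefu"


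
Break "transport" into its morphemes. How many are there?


Word: "transport"
Morphemes: trans- + port
Each morpheme carries meaning
= 2 morphemes


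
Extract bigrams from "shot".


Word: "shot" (length 4)
Number of bigrams = 4 - 2 + 1 = 3
  Position 0: "sh"
  Position 1: "ho"
  Position 2: "ot"
Bigrams = "sh", "ho", "ot"


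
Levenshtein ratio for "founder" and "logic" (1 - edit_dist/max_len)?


Word 1: "founder" (length 7)
Word 2: "logic" (length 5)
One optimal edit sequence:
  1. substitute 'f' -> 'l'  (+1)
  2. keep 'o'
  3. delete 'u'  (+1)
  4. delete 'n'  (+1)
  5. substitute 'd' -> 'g'  (+1)
  6. substitute 'e' -> 'i'  (+1)
  7. substitute 'r' -> 'c'  (+1)
Edit distance = 6
Max length = max(7, 5) = 7
Similarity = 1 - 6/7
= 0.1429


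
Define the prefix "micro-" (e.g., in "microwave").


Prefix: micro-
As in: microwave -> micro- + wave
Meaning = small


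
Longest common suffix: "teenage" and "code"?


Word 1: "teenage"
Word 2: "code"
Comparing from end:
  Pos -1: 'e' == 'e'
  Pos -2: 'g' != 'd' (stop)
LCS = "e" (length 1)


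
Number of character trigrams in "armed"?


Word: "armed" (length 5)
Number of 3-grams = length - 3 + 1 = 5 - 3 + 1
= 3


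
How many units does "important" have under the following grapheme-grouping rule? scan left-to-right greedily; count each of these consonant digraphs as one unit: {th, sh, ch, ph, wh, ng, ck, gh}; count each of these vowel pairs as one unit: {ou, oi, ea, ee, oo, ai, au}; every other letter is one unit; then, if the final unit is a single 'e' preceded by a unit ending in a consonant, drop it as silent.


Word: "important" (9 letters)
Left-to-right scan:
  (1) 'i' (letter)
  (2) 'm' (letter)
  (3) 'p' (letter)
  (4) 'o' (letter)
  (5) 'r' (letter)
  (6) 't' (letter)
  (7) 'a' (letter)
  (8) 'n' (letter)
  (9) 't' (letter)
Units from scan: 9
Sound units = 9 units


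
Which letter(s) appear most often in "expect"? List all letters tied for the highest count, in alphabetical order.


Word: "expect"
Letter counts:
  'c': 1
  'e': 2
  'p': 1
  't': 1
  'x': 1
Maximum count = 2
Most frequent = 'e' (2 times each)


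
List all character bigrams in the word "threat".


Word: "threat" (length 6)
Number of bigrams = 6 - 2 + 1 = 5
  Position 0: "th"
  Position 1: "hr"
  Position 2: "re"
  Position 3: "ea"
  Position 4: "at"
Bigrams = "th", "hr", "re", "ea", "at"


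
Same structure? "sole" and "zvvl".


Pattern of "sole": [0, 1, 2, 3]
Pattern of "zvvl": [0, 1, 1, 2]
Patterns do not match
Same pattern = No


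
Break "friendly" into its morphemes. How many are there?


Word: "friendly"
Morphemes: friend | -ly
Each morpheme carries meaning
= 2 morphemes


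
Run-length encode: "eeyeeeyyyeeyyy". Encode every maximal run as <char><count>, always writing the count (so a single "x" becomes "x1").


String: "eeyeeeyyyeeyyy"
Scanning for consecutive runs:
  'e' x 2
  'y' x 1
  'e' x 3
  'y' x 3
  'e' x 2
  'y' x 3
RLE = "e2y1e3y3e2y3"


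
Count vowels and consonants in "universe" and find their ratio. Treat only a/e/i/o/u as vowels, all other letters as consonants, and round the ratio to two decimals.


Word: "universe"
Vowels (a,e,i,o,u): 4
Consonants: 4
Ratio = 4/4
= 1.00


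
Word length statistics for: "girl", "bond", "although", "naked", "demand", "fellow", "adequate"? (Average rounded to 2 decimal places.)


Lengths: "girl"=4, "bond"=4, "although"=8, "naked"=5, "demand"=6, "fellow"=6, "adequate"=8
Sum = 41, Count = 7
Average = 41/7 = 5.86
= avg=5.86, min=4, max=8


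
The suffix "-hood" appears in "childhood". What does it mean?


Suffix: -hood
Example: childhood (child + -hood)
Meaning = state / condition


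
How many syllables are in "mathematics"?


Word: "mathematics"
Syllable breakdown: math · e · mat · ics
Counting: 4 parts
= 4 syllables


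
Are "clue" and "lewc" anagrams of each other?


Word 1: "clue" → sorted: celu
Word 2: "lewc" → sorted: celw
Same letters? celu != celw
Anagram = No


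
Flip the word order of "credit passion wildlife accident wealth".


Original: "credit passion wildlife accident wealth"
Words (1..n): credit | passion | wildlife | accident | wealth
Reversed (n..1): wealth | accident | wildlife | passion | credit
Result = "wealth accident wildlife passion credit"


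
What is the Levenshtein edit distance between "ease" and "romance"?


Word 1: "ease" (length 4)
Word 2: "romance" (length 7)
One optimal edit sequence (insert/delete/substitute each cost 1):
  1. insert 'r'  (+1)
  2. insert 'o'  (+1)
  3. substitute 'e' -> 'm'  (+1)
  4. keep 'a'
  5. insert 'n'  (+1)
  6. substitute 's' -> 'c'  (+1)
  7. keep 'e'
Total edit operations: 5
Edit distance = 5


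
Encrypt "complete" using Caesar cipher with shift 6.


Word: "complete"
Shift: 6
Each letter → (letter + shift) mod 26:
  'c' (2) + 6 = 8 → 'i'
  'o' (14) + 6 = 20 → 'u'
  'm' (12) + 6 = 18 → 's'
  'p' (15) + 6 = 21 → 'v'
  'l' (11) + 6 = 17 → 'r'
  'e' (4) + 6 = 10 → 'k'
  't' (19) + 6 = 25 → 'z'
  'e' (4) + 6 = 10 → 'k'
Result = "iusvrkzk"


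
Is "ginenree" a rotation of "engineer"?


Word: "engineer", Candidate: "ginenree"
Method: check if candidate is substring of word+word
"engineerengineer" contains "ginenree"? No
Is rotation = No


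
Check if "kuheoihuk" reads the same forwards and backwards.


Word: "kuheoihuk"
Reversed: "kuhioehuk"
Forward == Backward? kuheoihuk != kuhioehuk
Palindrome = No


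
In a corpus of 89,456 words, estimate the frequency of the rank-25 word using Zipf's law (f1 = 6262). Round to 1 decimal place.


Zipf's law: f(r) = f(1) / r
f(1) = 6262
f(25) = 6262 / 25
= 250.5 occurrences


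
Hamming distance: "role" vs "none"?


Comparing character by character (same length = 4):
  Pos 0: 'r' vs 'n' !=
  Pos 1: 'o' vs 'o' =
  Pos 2: 'l' vs 'n' !=
  Pos 3: 'e' vs 'e' =
Hamming distance = 2


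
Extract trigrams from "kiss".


Word: "kiss" (length 4)
Number of trigrams = 4 - 3 + 1 = 2
  Position 0: "kis"
  Position 1: "iss"
Trigrams = "kis", "iss"


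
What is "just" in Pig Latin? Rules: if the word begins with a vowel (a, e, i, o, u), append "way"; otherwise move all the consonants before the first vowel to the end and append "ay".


Word: "just"
Starts with consonant(s) → move to end, add 'ay'
Consonant cluster: "j"
Pig Latin = "ustjay"


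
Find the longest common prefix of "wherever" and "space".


Word 1: "wherever"
Word 2: "space"
Comparing from start:
  Pos 0: 'w' != 's' (stop)
LCP = "" (length 0)


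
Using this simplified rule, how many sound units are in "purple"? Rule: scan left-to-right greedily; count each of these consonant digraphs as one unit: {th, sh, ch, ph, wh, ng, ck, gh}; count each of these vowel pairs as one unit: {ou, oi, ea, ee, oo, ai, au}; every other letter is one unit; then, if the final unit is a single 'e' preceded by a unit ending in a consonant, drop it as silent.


Word: "purple" (6 letters)
Left-to-right scan:
  1. 'p' (letter)
  2. 'u' (letter)
  3. 'r' (letter)
  4. 'p' (letter)
  5. 'l' (letter)
  6. 'e' (letter)
Units from scan: 6
Final unit is 'e' after a consonant -> drop as silent (-1)
Sound units = 5 units


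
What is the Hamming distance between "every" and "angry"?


Comparing character by character (same length = 5):
  Pos 0: 'e' vs 'a' !=
  Pos 1: 'v' vs 'n' !=
  Pos 2: 'e' vs 'g' !=
  Pos 3: 'r' vs 'r' =
  Pos 4: 'y' vs 'y' =
Hamming distance = 3


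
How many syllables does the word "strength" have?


Word: "strength"
Syllable breakdown: strength
Counting: 1 part
= 1 syllable


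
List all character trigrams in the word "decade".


Word: "decade" (length 6)
Number of trigrams = 6 - 3 + 1 = 4
  Position 0: "dec"
  Position 1: "eca"
  Position 2: "cad"
  Position 3: "ade"
Trigrams = "dec", "eca", "cad", "ade"


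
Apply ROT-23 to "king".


Word: "king"
Shift: 23
Each letter → (letter + shift) mod 26:
  'k' (10) + 23 = 7 → 'h'
  'i' (8) + 23 = 5 → 'f'
  'n' (13) + 23 = 10 → 'k'
  'g' (6) + 23 = 3 → 'd'
Result = "hfkd"


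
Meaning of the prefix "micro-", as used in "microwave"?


Prefix: micro-
As in: microwave -> micro- + wave
Meaning = small


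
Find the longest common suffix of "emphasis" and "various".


Word 1: "emphasis"
Word 2: "various"
Comparing from end:
  Pos -1: 's' == 's'
  Pos -2: 'i' != 'u' (stop)
LCS = "s" (length 1)


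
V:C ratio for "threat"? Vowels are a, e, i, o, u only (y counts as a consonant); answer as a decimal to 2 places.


Word: "threat"
Vowels (a,e,i,o,u): 2
Consonants: 4
Ratio = 2/4
= 0.50


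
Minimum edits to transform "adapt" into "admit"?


Word 1: "adapt" (length 5)
Word 2: "admit" (length 5)
One optimal edit sequence (insert/delete/substitute each cost 1):
  1. keep 'a'
  2. keep 'd'
  3. substitute 'a' -> 'm'  (+1)
  4. substitute 'p' -> 'i'  (+1)
  5. keep 't'
Total edit operations: 2
Edit distance = 2


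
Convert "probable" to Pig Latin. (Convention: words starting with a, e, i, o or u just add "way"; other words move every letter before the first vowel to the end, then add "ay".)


Word: "probable"
Starts with consonant(s) → move to end, add 'ay'
Consonant cluster: "pr"
Pig Latin = "obablepray"


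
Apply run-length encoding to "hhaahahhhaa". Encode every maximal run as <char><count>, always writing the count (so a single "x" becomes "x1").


String: "hhaahahhhaa"
Scanning for consecutive runs:
  'h' x 2
  'a' x 2
  'h' x 1
  'a' x 1
  'h' x 3
  'a' x 2
RLE = "h2a2h1a1h3a2"


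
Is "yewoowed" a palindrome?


Word: "yewoowed"
Reversed: "dewoowey"
Forward == Backward? yewoowed != dewoowey
Palindrome = No


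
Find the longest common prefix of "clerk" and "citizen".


Word 1: "clerk"
Word 2: "citizen"
Comparing from start:
  Pos 0: 'c' == 'c'
  Pos 1: 'l' != 'i' (stop)
LCP = "c" (length 1)


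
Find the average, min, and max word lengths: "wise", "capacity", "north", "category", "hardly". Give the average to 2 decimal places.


Lengths: "wise"=4, "capacity"=8, "north"=5, "category"=8, "hardly"=6
Sum = 31, Count = 5
Average = 31/5 = 6.20
= avg=6.20, min=4, max=8


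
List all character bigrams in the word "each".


Word: "each" (length 4)
Number of bigrams = 4 - 2 + 1 = 3
  Position 0: "ea"
  Position 1: "ac"
  Position 2: "ch"
Bigrams = "ea", "ac", "ch"


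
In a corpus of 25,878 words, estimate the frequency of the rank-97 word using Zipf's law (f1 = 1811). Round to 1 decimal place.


Zipf's law: f(r) = f(1) / r
f(1) = 1811
f(97) = 1811 / 97
= 18.7 occurrences


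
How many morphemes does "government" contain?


Word: "government"
Morphemes: govern | -ment
Each morpheme carries meaning
= 2 morphemes


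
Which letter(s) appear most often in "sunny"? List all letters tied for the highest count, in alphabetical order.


Word: "sunny"
Letter counts:
  'n': 2
  's': 1
  'u': 1
  'y': 1
Maximum count = 2
Most frequent = 'n' (2 times each)


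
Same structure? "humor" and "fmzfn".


Pattern of "humor": [0, 1, 2, 3, 4]
Pattern of "fmzfn": [0, 1, 2, 0, 3]
Patterns do not match
Same pattern = No


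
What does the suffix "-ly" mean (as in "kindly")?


Suffix: -ly
Example: kindly = kind + -ly
Meaning = in a manner


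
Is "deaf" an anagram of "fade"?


Word 1: "fade" → sorted: adef
Word 2: "deaf" → sorted: adef
Same letters? adef == adef
Anagram = Yes


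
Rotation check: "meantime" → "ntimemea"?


Word: "meantime", Candidate: "ntimemea"
Method: check if candidate is substring of word+word
"meantimemeantime" contains "ntimemea"? Yes
Is rotation = Yes


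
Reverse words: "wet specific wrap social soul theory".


Original: "wet specific wrap social soul theory"
Words (1..n): wet | specific | wrap | social | soul | theory
Reversed (n..1): theory | soul | social | wrap | specific | wet
Result = "theory soul social wrap specific wet"


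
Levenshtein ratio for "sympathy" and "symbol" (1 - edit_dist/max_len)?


Word 1: "sympathy" (length 8)
Word 2: "symbol" (length 6)
One optimal edit sequence:
  1. keep 's'
  2. keep 'y'
  3. keep 'm'
  4. delete 'p'  (+1)
  5. delete 'a'  (+1)
  6. substitute 't' -> 'b'  (+1)
  7. substitute 'h' -> 'o'  (+1)
  8. substitute 'y' -> 'l'  (+1)
Edit distance = 5
Max length = max(8, 6) = 8
Similarity = 1 - 5/8
= 0.3750


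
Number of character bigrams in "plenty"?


Word: "plenty" (length 6)
Number of 2-grams = length - 2 + 1 = 6 - 2 + 1
= 5


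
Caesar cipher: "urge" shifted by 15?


Word: "urge"
Shift: 15
Each letter → (letter + shift) mod 26:
  'u' (20) + 15 = 9 → 'j'
  'r' (17) + 15 = 6 → 'g'
  'g' (6) + 15 = 21 → 'v'
  'e' (4) + 15 = 19 → 't'
Result = "jgvt"


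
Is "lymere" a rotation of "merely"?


Word: "merely", Candidate: "lymere"
Method: check if candidate is substring of word+word
"merelymerely" contains "lymere"? Yes
Is rotation = Yes


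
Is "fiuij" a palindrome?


Word: "fiuij"
Reversed: "jiuif"
Forward == Backward? fiuij != jiuif
Palindrome = No


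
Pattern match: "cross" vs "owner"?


Pattern of "cross": [0, 1, 2, 3, 3]
Pattern of "owner": [0, 1, 2, 3, 4]
Patterns do not match
Same pattern = No


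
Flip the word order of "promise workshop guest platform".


Original: "promise workshop guest platform"
Words (1..n): promise | workshop | guest | platform
Reversed (n..1): platform | guest | workshop | promise
Result = "platform guest workshop promise"


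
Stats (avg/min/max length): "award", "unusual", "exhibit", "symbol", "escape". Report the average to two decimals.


Lengths: "award"=5, "unusual"=7, "exhibit"=7, "symbol"=6, "escape"=6
Sum = 31, Count = 5
Average = 31/5 = 6.20
= avg=6.20, min=5, max=7


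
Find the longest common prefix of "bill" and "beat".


Word 1: "bill"
Word 2: "beat"
Comparing from start:
  Pos 0: 'b' == 'b'
  Pos 1: 'i' != 'e' (stop)
LCP = "b" (length 1)


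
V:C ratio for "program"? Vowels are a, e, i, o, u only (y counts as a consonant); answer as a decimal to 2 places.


Word: "program"
Vowels (a,e,i,o,u): 2
Consonants: 5
Ratio = 2/5
= 0.40


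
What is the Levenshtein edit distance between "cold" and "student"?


Word 1: "cold" (length 4)
Word 2: "student" (length 7)
One optimal edit sequence (insert/delete/substitute each cost 1):
  1. substitute 'c' -> 's'  (+1)
  2. substitute 'o' -> 't'  (+1)
  3. substitute 'l' -> 'u'  (+1)
  4. keep 'd'
  5. insert 'e'  (+1)
  6. insert 'n'  (+1)
  7. insert 't'  (+1)
Total edit operations: 6
Edit distance = 6


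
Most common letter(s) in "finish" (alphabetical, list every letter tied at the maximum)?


Word: "finish"
Letter counts:
  'f': 1
  'h': 1
  'i': 2
  'n': 1
  's': 1
Maximum count = 2
Most frequent = 'i' (2 times each)


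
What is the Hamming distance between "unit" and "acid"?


Comparing character by character (same length = 4):
  Pos 0: 'u' vs 'a' !=
  Pos 1: 'n' vs 'c' !=
  Pos 2: 'i' vs 'i' =
  Pos 3: 't' vs 'd' !=
Hamming distance = 3


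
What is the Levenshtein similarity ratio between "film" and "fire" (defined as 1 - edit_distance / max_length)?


Word 1: "film" (length 4)
Word 2: "fire" (length 4)
One optimal edit sequence:
  1. keep 'f'
  2. keep 'i'
  3. substitute 'l' -> 'r'  (+1)
  4. substitute 'm' -> 'e'  (+1)
Edit distance = 2
Max length = max(4, 4) = 4
Similarity = 1 - 2/4
= 0.5000


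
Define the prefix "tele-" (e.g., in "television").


Prefix: tele-
As in: television -> tele- + vision
Meaning = distant


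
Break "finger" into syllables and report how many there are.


Word: "finger"
Syllable breakdown: fin-ger
Counting: 2 parts
= 2 syllables


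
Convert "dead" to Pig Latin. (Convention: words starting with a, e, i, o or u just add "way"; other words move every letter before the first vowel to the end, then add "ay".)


Word: "dead"
Starts with consonant(s) → move to end, add 'ay'
Consonant cluster: "d"
Pig Latin = "eadday"
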